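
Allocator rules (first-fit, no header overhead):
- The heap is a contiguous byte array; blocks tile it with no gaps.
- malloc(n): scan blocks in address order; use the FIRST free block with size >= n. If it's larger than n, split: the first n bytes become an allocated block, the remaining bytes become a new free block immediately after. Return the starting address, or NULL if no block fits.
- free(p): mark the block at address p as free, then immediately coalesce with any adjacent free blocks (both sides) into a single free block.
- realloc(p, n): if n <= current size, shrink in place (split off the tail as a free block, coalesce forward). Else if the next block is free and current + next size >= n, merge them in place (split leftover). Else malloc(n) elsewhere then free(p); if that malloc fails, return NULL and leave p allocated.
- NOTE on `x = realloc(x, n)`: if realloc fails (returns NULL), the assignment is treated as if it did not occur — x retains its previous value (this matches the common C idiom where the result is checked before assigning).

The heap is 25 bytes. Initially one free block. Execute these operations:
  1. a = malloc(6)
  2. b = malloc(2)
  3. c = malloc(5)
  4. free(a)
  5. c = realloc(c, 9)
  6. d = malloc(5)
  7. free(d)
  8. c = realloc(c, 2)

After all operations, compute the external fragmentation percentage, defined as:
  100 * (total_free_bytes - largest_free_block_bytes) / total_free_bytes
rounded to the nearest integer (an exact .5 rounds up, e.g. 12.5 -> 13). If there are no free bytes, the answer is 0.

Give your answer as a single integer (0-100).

Answer: 29

Derivation:
Op 1: a = malloc(6) -> a = 0; heap: [0-5 ALLOC][6-24 FREE]
Op 2: b = malloc(2) -> b = 6; heap: [0-5 ALLOC][6-7 ALLOC][8-24 FREE]
Op 3: c = malloc(5) -> c = 8; heap: [0-5 ALLOC][6-7 ALLOC][8-12 ALLOC][13-24 FREE]
Op 4: free(a) -> (freed a); heap: [0-5 FREE][6-7 ALLOC][8-12 ALLOC][13-24 FREE]
Op 5: c = realloc(c, 9) -> c = 8; heap: [0-5 FREE][6-7 ALLOC][8-16 ALLOC][17-24 FREE]
Op 6: d = malloc(5) -> d = 0; heap: [0-4 ALLOC][5-5 FREE][6-7 ALLOC][8-16 ALLOC][17-24 FREE]
Op 7: free(d) -> (freed d); heap: [0-5 FREE][6-7 ALLOC][8-16 ALLOC][17-24 FREE]
Op 8: c = realloc(c, 2) -> c = 8; heap: [0-5 FREE][6-7 ALLOC][8-9 ALLOC][10-24 FREE]
Free blocks: [6 15] total_free=21 largest=15 -> 100*(21-15)/21 = 600/21 ≈ 28.571 -> rounds to 29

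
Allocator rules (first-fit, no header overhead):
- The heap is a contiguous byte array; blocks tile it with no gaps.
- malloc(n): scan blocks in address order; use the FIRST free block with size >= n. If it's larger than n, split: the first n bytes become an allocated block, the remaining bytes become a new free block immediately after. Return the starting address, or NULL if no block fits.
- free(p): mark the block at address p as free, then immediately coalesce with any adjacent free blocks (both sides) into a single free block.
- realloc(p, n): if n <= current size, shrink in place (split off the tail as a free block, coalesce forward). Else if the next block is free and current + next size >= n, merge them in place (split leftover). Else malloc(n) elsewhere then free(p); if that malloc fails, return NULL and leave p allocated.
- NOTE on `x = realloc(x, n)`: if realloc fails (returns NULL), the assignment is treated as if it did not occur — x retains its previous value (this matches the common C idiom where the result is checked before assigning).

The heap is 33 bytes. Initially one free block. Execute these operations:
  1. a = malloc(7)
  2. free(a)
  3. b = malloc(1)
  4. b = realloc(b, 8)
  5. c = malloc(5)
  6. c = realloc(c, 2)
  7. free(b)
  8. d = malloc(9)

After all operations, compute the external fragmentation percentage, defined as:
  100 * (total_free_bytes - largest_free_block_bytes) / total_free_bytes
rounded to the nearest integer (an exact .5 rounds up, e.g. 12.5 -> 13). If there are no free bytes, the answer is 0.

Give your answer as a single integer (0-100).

Op 1: a = malloc(7) -> a = 0; heap: [0-6 ALLOC][7-32 FREE]
Op 2: free(a) -> (freed a); heap: [0-32 FREE]
Op 3: b = malloc(1) -> b = 0; heap: [0-0 ALLOC][1-32 FREE]
Op 4: b = realloc(b, 8) -> b = 0; heap: [0-7 ALLOC][8-32 FREE]
Op 5: c = malloc(5) -> c = 8; heap: [0-7 ALLOC][8-12 ALLOC][13-32 FREE]
Op 6: c = realloc(c, 2) -> c = 8; heap: [0-7 ALLOC][8-9 ALLOC][10-32 FREE]
Op 7: free(b) -> (freed b); heap: [0-7 FREE][8-9 ALLOC][10-32 FREE]
Op 8: d = malloc(9) -> d = 10; heap: [0-7 FREE][8-9 ALLOC][10-18 ALLOC][19-32 FREE]
Free blocks: [8 14] total_free=22 largest=14 -> 100*(22-14)/22 = 800/22 ≈ 36.364 -> rounds to 36

Answer: 36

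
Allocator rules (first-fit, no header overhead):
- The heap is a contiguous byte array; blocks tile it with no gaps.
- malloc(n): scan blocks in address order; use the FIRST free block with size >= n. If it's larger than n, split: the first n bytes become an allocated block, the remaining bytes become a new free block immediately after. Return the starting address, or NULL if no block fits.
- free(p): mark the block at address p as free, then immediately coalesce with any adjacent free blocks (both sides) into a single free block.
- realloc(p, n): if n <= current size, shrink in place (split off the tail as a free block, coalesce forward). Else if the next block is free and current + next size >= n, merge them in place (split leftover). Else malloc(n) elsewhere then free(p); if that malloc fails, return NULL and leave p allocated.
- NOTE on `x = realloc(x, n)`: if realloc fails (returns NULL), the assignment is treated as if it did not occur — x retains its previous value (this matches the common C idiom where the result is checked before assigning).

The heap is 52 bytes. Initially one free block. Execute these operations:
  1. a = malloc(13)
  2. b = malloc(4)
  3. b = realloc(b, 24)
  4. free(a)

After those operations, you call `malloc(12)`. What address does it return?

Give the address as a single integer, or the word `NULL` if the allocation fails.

Op 1: a = malloc(13) -> a = 0; heap: [0-12 ALLOC][13-51 FREE]
Op 2: b = malloc(4) -> b = 13; heap: [0-12 ALLOC][13-16 ALLOC][17-51 FREE]
Op 3: b = realloc(b, 24) -> b = 13; heap: [0-12 ALLOC][13-36 ALLOC][37-51 FREE]
Op 4: free(a) -> (freed a); heap: [0-12 FREE][13-36 ALLOC][37-51 FREE]
malloc(12): first-fit scan over [0-12 FREE][13-36 ALLOC][37-51 FREE] -> 0

Answer: 0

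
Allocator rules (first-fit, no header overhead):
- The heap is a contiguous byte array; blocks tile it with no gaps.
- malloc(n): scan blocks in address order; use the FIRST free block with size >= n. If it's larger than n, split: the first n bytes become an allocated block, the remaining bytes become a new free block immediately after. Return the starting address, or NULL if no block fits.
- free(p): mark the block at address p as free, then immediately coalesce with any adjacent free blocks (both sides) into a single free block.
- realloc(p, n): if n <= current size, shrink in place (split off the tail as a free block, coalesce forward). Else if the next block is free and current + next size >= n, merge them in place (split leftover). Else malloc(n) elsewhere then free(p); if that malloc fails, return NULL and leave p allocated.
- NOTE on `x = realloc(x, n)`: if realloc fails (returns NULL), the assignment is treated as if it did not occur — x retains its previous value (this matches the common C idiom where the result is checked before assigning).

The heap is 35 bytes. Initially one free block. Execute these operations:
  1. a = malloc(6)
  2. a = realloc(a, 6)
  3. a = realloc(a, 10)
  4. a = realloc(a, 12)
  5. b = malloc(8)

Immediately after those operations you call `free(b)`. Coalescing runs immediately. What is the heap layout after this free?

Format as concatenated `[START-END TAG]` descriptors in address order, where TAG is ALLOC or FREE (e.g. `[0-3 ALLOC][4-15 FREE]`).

Answer: [0-11 ALLOC][12-34 FREE]

Derivation:
Op 1: a = malloc(6) -> a = 0; heap: [0-5 ALLOC][6-34 FREE]
Op 2: a = realloc(a, 6) -> a = 0; heap: [0-5 ALLOC][6-34 FREE]
Op 3: a = realloc(a, 10) -> a = 0; heap: [0-9 ALLOC][10-34 FREE]
Op 4: a = realloc(a, 12) -> a = 0; heap: [0-11 ALLOC][12-34 FREE]
Op 5: b = malloc(8) -> b = 12; heap: [0-11 ALLOC][12-19 ALLOC][20-34 FREE]
free(b): b = 12 -> block [12-19 ALLOC]; mark free, coalesce with adjacent free neighbors -> [0-11 ALLOC][12-34 FREE]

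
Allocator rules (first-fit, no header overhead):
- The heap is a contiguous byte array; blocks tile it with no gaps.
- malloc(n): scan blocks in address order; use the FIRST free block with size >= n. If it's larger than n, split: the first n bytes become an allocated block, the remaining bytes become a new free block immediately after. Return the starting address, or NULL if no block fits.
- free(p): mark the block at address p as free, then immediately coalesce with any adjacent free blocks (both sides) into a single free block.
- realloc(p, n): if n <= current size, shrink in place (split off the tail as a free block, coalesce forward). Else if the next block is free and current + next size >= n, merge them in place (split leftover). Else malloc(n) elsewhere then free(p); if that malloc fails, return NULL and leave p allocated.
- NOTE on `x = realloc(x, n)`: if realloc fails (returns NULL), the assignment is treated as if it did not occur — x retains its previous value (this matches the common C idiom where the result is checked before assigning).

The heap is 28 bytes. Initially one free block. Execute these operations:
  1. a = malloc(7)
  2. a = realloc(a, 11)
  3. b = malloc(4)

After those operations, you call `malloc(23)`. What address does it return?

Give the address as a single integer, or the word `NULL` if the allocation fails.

Answer: NULL

Derivation:
Op 1: a = malloc(7) -> a = 0; heap: [0-6 ALLOC][7-27 FREE]
Op 2: a = realloc(a, 11) -> a = 0; heap: [0-10 ALLOC][11-27 FREE]
Op 3: b = malloc(4) -> b = 11; heap: [0-10 ALLOC][11-14 ALLOC][15-27 FREE]
malloc(23): first-fit scan over [0-10 ALLOC][11-14 ALLOC][15-27 FREE] -> NULL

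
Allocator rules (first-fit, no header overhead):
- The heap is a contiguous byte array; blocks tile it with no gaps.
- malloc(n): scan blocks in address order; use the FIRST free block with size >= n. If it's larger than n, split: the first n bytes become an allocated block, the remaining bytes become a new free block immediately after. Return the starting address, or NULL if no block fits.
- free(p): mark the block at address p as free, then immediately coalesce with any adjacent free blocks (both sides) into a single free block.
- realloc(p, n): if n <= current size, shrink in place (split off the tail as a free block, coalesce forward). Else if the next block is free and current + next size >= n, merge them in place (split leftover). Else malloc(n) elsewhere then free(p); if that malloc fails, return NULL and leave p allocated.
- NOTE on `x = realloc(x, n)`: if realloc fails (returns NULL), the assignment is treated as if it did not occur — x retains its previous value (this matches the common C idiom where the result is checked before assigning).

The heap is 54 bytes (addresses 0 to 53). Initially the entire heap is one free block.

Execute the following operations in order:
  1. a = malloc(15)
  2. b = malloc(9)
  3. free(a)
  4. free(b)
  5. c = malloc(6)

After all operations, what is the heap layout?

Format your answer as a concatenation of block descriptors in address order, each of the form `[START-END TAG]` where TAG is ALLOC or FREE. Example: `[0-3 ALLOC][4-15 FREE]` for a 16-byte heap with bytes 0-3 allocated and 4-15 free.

Op 1: a = malloc(15) -> a = 0; heap: [0-14 ALLOC][15-53 FREE]
Op 2: b = malloc(9) -> b = 15; heap: [0-14 ALLOC][15-23 ALLOC][24-53 FREE]
Op 3: free(a) -> (freed a); heap: [0-14 FREE][15-23 ALLOC][24-53 FREE]
Op 4: free(b) -> (freed b); heap: [0-53 FREE]
Op 5: c = malloc(6) -> c = 0; heap: [0-5 ALLOC][6-53 FREE]

Answer: [0-5 ALLOC][6-53 FREE]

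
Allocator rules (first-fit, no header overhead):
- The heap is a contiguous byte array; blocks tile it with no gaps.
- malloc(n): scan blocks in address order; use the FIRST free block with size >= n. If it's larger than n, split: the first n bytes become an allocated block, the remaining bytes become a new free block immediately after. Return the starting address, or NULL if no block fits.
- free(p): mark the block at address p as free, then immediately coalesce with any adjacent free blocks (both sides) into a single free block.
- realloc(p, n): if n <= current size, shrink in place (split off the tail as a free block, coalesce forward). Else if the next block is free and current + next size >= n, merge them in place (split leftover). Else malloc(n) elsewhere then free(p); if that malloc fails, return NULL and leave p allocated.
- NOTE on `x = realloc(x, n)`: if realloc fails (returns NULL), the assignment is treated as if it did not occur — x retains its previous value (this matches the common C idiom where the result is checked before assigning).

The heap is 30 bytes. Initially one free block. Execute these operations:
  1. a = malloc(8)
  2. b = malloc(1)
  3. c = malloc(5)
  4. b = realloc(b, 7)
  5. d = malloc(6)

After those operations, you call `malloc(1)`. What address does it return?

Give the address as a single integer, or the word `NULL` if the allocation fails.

Op 1: a = malloc(8) -> a = 0; heap: [0-7 ALLOC][8-29 FREE]
Op 2: b = malloc(1) -> b = 8; heap: [0-7 ALLOC][8-8 ALLOC][9-29 FREE]
Op 3: c = malloc(5) -> c = 9; heap: [0-7 ALLOC][8-8 ALLOC][9-13 ALLOC][14-29 FREE]
Op 4: b = realloc(b, 7) -> b = 14; heap: [0-7 ALLOC][8-8 FREE][9-13 ALLOC][14-20 ALLOC][21-29 FREE]
Op 5: d = malloc(6) -> d = 21; heap: [0-7 ALLOC][8-8 FREE][9-13 ALLOC][14-20 ALLOC][21-26 ALLOC][27-29 FREE]
malloc(1): first-fit scan over [0-7 ALLOC][8-8 FREE][9-13 ALLOC][14-20 ALLOC][21-26 ALLOC][27-29 FREE] -> 8

Answer: 8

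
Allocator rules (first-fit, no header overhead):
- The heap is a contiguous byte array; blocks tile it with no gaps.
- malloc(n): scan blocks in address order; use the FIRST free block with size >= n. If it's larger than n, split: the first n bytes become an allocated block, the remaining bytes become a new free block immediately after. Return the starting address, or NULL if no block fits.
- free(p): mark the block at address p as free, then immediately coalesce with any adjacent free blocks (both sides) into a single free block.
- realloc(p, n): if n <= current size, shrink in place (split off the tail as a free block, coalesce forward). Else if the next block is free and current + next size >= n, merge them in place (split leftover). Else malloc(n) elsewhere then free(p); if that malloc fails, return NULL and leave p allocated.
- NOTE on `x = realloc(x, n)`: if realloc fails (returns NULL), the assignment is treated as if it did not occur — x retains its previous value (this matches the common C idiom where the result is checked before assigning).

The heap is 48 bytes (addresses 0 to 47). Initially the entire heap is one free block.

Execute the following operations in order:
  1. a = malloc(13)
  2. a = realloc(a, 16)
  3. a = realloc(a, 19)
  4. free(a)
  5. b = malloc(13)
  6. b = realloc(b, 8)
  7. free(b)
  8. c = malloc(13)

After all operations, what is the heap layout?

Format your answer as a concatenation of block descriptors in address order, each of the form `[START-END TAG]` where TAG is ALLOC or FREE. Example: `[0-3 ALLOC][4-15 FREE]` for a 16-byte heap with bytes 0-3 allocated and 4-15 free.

Answer: [0-12 ALLOC][13-47 FREE]

Derivation:
Op 1: a = malloc(13) -> a = 0; heap: [0-12 ALLOC][13-47 FREE]
Op 2: a = realloc(a, 16) -> a = 0; heap: [0-15 ALLOC][16-47 FREE]
Op 3: a = realloc(a, 19) -> a = 0; heap: [0-18 ALLOC][19-47 FREE]
Op 4: free(a) -> (freed a); heap: [0-47 FREE]
Op 5: b = malloc(13) -> b = 0; heap: [0-12 ALLOC][13-47 FREE]
Op 6: b = realloc(b, 8) -> b = 0; heap: [0-7 ALLOC][8-47 FREE]
Op 7: free(b) -> (freed b); heap: [0-47 FREE]
Op 8: c = malloc(13) -> c = 0; heap: [0-12 ALLOC][13-47 FREE]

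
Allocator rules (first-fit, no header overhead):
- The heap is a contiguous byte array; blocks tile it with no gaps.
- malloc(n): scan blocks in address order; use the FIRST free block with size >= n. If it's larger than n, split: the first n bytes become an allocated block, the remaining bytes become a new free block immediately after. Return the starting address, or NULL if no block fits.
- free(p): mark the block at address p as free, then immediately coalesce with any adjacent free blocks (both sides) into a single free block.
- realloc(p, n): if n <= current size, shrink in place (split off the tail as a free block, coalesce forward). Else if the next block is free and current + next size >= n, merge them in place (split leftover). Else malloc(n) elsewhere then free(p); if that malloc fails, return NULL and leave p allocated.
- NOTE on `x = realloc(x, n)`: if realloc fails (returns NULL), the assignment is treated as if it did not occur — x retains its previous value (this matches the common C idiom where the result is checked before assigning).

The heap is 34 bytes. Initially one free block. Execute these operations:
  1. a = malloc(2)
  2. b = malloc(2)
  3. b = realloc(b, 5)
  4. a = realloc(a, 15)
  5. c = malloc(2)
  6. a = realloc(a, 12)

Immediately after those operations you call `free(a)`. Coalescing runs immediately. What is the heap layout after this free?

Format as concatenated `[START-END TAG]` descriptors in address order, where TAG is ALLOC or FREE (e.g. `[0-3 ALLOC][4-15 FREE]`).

Answer: [0-1 ALLOC][2-6 ALLOC][7-33 FREE]

Derivation:
Op 1: a = malloc(2) -> a = 0; heap: [0-1 ALLOC][2-33 FREE]
Op 2: b = malloc(2) -> b = 2; heap: [0-1 ALLOC][2-3 ALLOC][4-33 FREE]
Op 3: b = realloc(b, 5) -> b = 2; heap: [0-1 ALLOC][2-6 ALLOC][7-33 FREE]
Op 4: a = realloc(a, 15) -> a = 7; heap: [0-1 FREE][2-6 ALLOC][7-21 ALLOC][22-33 FREE]
Op 5: c = malloc(2) -> c = 0; heap: [0-1 ALLOC][2-6 ALLOC][7-21 ALLOC][22-33 FREE]
Op 6: a = realloc(a, 12) -> a = 7; heap: [0-1 ALLOC][2-6 ALLOC][7-18 ALLOC][19-33 FREE]
free(a): a = 7 -> block [7-18 ALLOC]; mark free, coalesce with adjacent free neighbors -> [0-1 ALLOC][2-6 ALLOC][7-33 FREE]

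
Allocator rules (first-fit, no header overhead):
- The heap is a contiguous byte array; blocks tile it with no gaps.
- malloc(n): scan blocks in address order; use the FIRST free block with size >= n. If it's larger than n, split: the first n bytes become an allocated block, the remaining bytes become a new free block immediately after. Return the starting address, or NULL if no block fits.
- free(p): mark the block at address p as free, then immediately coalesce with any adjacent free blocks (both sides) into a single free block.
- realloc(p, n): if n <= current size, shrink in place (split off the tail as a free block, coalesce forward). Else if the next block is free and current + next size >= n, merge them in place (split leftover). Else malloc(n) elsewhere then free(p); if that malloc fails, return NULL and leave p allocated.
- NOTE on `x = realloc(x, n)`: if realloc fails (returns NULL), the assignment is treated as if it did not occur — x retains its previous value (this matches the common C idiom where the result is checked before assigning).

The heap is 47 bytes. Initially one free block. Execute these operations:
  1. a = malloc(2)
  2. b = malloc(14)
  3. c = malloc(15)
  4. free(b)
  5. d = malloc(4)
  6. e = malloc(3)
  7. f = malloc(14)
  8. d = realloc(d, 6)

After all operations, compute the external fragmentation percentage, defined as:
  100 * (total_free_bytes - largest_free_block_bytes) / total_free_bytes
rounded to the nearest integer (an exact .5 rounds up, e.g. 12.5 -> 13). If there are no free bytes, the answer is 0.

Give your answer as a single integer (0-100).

Answer: 43

Derivation:
Op 1: a = malloc(2) -> a = 0; heap: [0-1 ALLOC][2-46 FREE]
Op 2: b = malloc(14) -> b = 2; heap: [0-1 ALLOC][2-15 ALLOC][16-46 FREE]
Op 3: c = malloc(15) -> c = 16; heap: [0-1 ALLOC][2-15 ALLOC][16-30 ALLOC][31-46 FREE]
Op 4: free(b) -> (freed b); heap: [0-1 ALLOC][2-15 FREE][16-30 ALLOC][31-46 FREE]
Op 5: d = malloc(4) -> d = 2; heap: [0-1 ALLOC][2-5 ALLOC][6-15 FREE][16-30 ALLOC][31-46 FREE]
Op 6: e = malloc(3) -> e = 6; heap: [0-1 ALLOC][2-5 ALLOC][6-8 ALLOC][9-15 FREE][16-30 ALLOC][31-46 FREE]
Op 7: f = malloc(14) -> f = 31; heap: [0-1 ALLOC][2-5 ALLOC][6-8 ALLOC][9-15 FREE][16-30 ALLOC][31-44 ALLOC][45-46 FREE]
Op 8: d = realloc(d, 6) -> d = 9; heap: [0-1 ALLOC][2-5 FREE][6-8 ALLOC][9-14 ALLOC][15-15 FREE][16-30 ALLOC][31-44 ALLOC][45-46 FREE]
Free blocks: [4 1 2] total_free=7 largest=4 -> 100*(7-4)/7 = 300/7 ≈ 42.857 -> rounds to 43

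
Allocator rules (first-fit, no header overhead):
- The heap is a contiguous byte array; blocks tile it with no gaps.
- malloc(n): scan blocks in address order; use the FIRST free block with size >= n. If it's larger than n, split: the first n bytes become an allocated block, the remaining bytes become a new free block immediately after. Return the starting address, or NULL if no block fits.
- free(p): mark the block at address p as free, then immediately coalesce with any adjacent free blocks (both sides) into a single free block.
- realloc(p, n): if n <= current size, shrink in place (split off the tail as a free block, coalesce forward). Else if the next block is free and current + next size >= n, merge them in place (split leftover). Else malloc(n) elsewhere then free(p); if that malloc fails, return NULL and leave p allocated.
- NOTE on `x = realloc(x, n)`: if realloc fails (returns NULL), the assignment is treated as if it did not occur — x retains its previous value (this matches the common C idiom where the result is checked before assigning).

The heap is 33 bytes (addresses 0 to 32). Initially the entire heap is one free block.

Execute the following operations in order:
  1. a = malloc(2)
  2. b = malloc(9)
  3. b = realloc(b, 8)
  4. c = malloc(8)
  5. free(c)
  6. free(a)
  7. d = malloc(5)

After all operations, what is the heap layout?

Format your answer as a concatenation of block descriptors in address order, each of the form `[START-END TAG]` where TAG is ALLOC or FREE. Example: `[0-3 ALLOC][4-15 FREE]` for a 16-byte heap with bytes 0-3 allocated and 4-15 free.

Op 1: a = malloc(2) -> a = 0; heap: [0-1 ALLOC][2-32 FREE]
Op 2: b = malloc(9) -> b = 2; heap: [0-1 ALLOC][2-10 ALLOC][11-32 FREE]
Op 3: b = realloc(b, 8) -> b = 2; heap: [0-1 ALLOC][2-9 ALLOC][10-32 FREE]
Op 4: c = malloc(8) -> c = 10; heap: [0-1 ALLOC][2-9 ALLOC][10-17 ALLOC][18-32 FREE]
Op 5: free(c) -> (freed c); heap: [0-1 ALLOC][2-9 ALLOC][10-32 FREE]
Op 6: free(a) -> (freed a); heap: [0-1 FREE][2-9 ALLOC][10-32 FREE]
Op 7: d = malloc(5) -> d = 10; heap: [0-1 FREE][2-9 ALLOC][10-14 ALLOC][15-32 FREE]

Answer: [0-1 FREE][2-9 ALLOC][10-14 ALLOC][15-32 FREE]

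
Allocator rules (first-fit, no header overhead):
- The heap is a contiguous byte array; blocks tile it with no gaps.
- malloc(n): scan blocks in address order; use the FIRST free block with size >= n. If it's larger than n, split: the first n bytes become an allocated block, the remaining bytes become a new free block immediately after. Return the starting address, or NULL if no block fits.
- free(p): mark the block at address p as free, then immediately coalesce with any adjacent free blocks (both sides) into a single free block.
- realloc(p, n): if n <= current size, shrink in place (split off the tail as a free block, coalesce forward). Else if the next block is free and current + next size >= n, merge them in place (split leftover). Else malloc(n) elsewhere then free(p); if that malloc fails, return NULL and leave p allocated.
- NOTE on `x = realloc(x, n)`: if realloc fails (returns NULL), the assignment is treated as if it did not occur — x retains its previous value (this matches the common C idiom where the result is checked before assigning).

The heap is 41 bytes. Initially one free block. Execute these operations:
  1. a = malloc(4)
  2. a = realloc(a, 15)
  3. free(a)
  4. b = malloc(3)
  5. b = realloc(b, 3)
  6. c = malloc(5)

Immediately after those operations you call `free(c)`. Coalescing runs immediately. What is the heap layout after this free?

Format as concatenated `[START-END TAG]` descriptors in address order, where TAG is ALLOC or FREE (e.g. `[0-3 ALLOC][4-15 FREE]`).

Answer: [0-2 ALLOC][3-40 FREE]

Derivation:
Op 1: a = malloc(4) -> a = 0; heap: [0-3 ALLOC][4-40 FREE]
Op 2: a = realloc(a, 15) -> a = 0; heap: [0-14 ALLOC][15-40 FREE]
Op 3: free(a) -> (freed a); heap: [0-40 FREE]
Op 4: b = malloc(3) -> b = 0; heap: [0-2 ALLOC][3-40 FREE]
Op 5: b = realloc(b, 3) -> b = 0; heap: [0-2 ALLOC][3-40 FREE]
Op 6: c = malloc(5) -> c = 3; heap: [0-2 ALLOC][3-7 ALLOC][8-40 FREE]
free(c): c = 3 -> block [3-7 ALLOC]; mark free, coalesce with adjacent free neighbors -> [0-2 ALLOC][3-40 FREE]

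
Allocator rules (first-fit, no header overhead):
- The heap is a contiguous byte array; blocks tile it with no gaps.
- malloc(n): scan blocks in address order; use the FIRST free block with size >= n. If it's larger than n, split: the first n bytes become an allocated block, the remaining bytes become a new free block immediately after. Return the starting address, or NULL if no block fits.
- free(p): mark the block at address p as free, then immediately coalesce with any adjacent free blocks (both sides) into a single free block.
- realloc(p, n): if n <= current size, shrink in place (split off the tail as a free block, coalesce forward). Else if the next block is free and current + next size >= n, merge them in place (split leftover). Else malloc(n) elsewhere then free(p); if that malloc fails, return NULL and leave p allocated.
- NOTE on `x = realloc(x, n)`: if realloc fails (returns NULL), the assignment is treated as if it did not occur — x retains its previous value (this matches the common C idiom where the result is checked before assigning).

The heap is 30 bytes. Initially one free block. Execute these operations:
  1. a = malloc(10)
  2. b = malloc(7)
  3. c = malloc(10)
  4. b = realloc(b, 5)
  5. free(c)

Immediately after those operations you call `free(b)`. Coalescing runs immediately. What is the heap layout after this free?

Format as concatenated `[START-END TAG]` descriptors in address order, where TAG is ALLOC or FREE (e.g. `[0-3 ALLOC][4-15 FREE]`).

Op 1: a = malloc(10) -> a = 0; heap: [0-9 ALLOC][10-29 FREE]
Op 2: b = malloc(7) -> b = 10; heap: [0-9 ALLOC][10-16 ALLOC][17-29 FREE]
Op 3: c = malloc(10) -> c = 17; heap: [0-9 ALLOC][10-16 ALLOC][17-26 ALLOC][27-29 FREE]
Op 4: b = realloc(b, 5) -> b = 10; heap: [0-9 ALLOC][10-14 ALLOC][15-16 FREE][17-26 ALLOC][27-29 FREE]
Op 5: free(c) -> (freed c); heap: [0-9 ALLOC][10-14 ALLOC][15-29 FREE]
free(b): b = 10 -> block [10-14 ALLOC]; mark free, coalesce with adjacent free neighbors -> [0-9 ALLOC][10-29 FREE]

Answer: [0-9 ALLOC][10-29 FREE]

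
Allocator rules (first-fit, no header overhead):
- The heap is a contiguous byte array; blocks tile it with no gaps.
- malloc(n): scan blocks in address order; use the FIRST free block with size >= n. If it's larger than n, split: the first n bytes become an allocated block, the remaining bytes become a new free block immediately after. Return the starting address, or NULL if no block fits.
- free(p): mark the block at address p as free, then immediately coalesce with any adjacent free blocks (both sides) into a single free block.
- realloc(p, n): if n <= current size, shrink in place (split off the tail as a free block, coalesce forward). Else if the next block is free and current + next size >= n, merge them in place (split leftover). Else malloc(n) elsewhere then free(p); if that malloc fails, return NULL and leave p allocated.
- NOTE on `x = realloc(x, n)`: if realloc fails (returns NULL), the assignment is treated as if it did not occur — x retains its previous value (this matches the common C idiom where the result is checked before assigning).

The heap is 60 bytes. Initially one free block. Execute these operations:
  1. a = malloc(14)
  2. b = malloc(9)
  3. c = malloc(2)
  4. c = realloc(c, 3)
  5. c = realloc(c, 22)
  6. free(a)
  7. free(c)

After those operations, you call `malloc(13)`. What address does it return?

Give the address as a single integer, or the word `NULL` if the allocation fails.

Op 1: a = malloc(14) -> a = 0; heap: [0-13 ALLOC][14-59 FREE]
Op 2: b = malloc(9) -> b = 14; heap: [0-13 ALLOC][14-22 ALLOC][23-59 FREE]
Op 3: c = malloc(2) -> c = 23; heap: [0-13 ALLOC][14-22 ALLOC][23-24 ALLOC][25-59 FREE]
Op 4: c = realloc(c, 3) -> c = 23; heap: [0-13 ALLOC][14-22 ALLOC][23-25 ALLOC][26-59 FREE]
Op 5: c = realloc(c, 22) -> c = 23; heap: [0-13 ALLOC][14-22 ALLOC][23-44 ALLOC][45-59 FREE]
Op 6: free(a) -> (freed a); heap: [0-13 FREE][14-22 ALLOC][23-44 ALLOC][45-59 FREE]
Op 7: free(c) -> (freed c); heap: [0-13 FREE][14-22 ALLOC][23-59 FREE]
malloc(13): first-fit scan over [0-13 FREE][14-22 ALLOC][23-59 FREE] -> 0

Answer: 0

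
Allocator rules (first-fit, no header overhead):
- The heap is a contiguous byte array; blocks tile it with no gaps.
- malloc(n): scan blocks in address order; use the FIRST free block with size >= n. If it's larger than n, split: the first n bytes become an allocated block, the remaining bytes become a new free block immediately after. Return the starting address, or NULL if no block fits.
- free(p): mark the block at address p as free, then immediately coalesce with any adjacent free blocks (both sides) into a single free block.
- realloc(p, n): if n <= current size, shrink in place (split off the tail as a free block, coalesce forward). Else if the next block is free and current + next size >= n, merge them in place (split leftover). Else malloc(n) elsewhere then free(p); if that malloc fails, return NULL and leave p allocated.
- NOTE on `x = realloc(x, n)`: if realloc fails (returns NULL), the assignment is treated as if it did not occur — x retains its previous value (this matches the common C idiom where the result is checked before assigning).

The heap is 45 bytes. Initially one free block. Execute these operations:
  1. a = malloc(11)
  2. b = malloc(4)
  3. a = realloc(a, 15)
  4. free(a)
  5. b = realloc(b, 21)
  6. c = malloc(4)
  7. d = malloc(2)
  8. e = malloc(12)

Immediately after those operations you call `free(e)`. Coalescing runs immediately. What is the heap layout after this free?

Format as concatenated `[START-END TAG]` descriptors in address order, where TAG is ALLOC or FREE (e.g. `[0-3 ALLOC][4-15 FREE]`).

Op 1: a = malloc(11) -> a = 0; heap: [0-10 ALLOC][11-44 FREE]
Op 2: b = malloc(4) -> b = 11; heap: [0-10 ALLOC][11-14 ALLOC][15-44 FREE]
Op 3: a = realloc(a, 15) -> a = 15; heap: [0-10 FREE][11-14 ALLOC][15-29 ALLOC][30-44 FREE]
Op 4: free(a) -> (freed a); heap: [0-10 FREE][11-14 ALLOC][15-44 FREE]
Op 5: b = realloc(b, 21) -> b = 11; heap: [0-10 FREE][11-31 ALLOC][32-44 FREE]
Op 6: c = malloc(4) -> c = 0; heap: [0-3 ALLOC][4-10 FREE][11-31 ALLOC][32-44 FREE]
Op 7: d = malloc(2) -> d = 4; heap: [0-3 ALLOC][4-5 ALLOC][6-10 FREE][11-31 ALLOC][32-44 FREE]
Op 8: e = malloc(12) -> e = 32; heap: [0-3 ALLOC][4-5 ALLOC][6-10 FREE][11-31 ALLOC][32-43 ALLOC][44-44 FREE]
free(e): e = 32 -> block [32-43 ALLOC]; mark free, coalesce with adjacent free neighbors -> [0-3 ALLOC][4-5 ALLOC][6-10 FREE][11-31 ALLOC][32-44 FREE]

Answer: [0-3 ALLOC][4-5 ALLOC][6-10 FREE][11-31 ALLOC][32-44 FREE]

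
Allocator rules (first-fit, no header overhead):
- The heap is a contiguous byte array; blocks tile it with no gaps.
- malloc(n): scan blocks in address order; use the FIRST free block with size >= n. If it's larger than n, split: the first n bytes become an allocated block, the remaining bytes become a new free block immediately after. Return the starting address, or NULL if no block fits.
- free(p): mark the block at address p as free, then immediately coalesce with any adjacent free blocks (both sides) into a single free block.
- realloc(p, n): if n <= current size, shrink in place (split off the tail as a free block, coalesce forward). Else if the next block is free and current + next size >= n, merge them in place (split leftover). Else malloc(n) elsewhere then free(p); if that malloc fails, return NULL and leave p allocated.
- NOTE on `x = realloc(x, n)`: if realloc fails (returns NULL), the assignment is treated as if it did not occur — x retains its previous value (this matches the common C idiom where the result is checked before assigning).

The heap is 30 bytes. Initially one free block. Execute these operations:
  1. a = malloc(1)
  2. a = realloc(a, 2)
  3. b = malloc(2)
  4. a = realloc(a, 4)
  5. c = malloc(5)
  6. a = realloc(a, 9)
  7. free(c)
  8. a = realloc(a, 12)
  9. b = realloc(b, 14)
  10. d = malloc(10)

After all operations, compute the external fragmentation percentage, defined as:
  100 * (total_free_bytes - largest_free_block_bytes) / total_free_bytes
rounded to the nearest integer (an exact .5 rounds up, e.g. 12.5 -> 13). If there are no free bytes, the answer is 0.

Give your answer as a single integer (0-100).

Answer: 44

Derivation:
Op 1: a = malloc(1) -> a = 0; heap: [0-0 ALLOC][1-29 FREE]
Op 2: a = realloc(a, 2) -> a = 0; heap: [0-1 ALLOC][2-29 FREE]
Op 3: b = malloc(2) -> b = 2; heap: [0-1 ALLOC][2-3 ALLOC][4-29 FREE]
Op 4: a = realloc(a, 4) -> a = 4; heap: [0-1 FREE][2-3 ALLOC][4-7 ALLOC][8-29 FREE]
Op 5: c = malloc(5) -> c = 8; heap: [0-1 FREE][2-3 ALLOC][4-7 ALLOC][8-12 ALLOC][13-29 FREE]
Op 6: a = realloc(a, 9) -> a = 13; heap: [0-1 FREE][2-3 ALLOC][4-7 FREE][8-12 ALLOC][13-21 ALLOC][22-29 FREE]
Op 7: free(c) -> (freed c); heap: [0-1 FREE][2-3 ALLOC][4-12 FREE][13-21 ALLOC][22-29 FREE]
Op 8: a = realloc(a, 12) -> a = 13; heap: [0-1 FREE][2-3 ALLOC][4-12 FREE][13-24 ALLOC][25-29 FREE]
Op 9: b = realloc(b, 14) -> NULL (b unchanged); heap: [0-1 FREE][2-3 ALLOC][4-12 FREE][13-24 ALLOC][25-29 FREE]
Op 10: d = malloc(10) -> d = NULL; heap: [0-1 FREE][2-3 ALLOC][4-12 FREE][13-24 ALLOC][25-29 FREE]
Free blocks: [2 9 5] total_free=16 largest=9 -> 100*(16-9)/16 = 700/16 = 43.75 -> rounds to 44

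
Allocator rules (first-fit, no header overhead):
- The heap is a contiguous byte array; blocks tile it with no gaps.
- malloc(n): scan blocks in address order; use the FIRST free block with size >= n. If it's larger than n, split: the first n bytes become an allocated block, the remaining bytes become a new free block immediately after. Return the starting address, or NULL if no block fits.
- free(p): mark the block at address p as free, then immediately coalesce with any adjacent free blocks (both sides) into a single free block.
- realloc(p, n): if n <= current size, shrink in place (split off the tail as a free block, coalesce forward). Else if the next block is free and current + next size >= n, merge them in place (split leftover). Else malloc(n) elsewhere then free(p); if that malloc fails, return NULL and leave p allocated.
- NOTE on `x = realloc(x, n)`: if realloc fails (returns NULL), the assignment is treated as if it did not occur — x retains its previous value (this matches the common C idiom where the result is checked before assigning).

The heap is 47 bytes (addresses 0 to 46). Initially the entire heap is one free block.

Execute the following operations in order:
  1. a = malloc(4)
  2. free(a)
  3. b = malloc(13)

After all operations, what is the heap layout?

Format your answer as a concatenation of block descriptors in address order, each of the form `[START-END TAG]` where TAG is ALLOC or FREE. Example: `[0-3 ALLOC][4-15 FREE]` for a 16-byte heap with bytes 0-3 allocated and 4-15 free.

Answer: [0-12 ALLOC][13-46 FREE]

Derivation:
Op 1: a = malloc(4) -> a = 0; heap: [0-3 ALLOC][4-46 FREE]
Op 2: free(a) -> (freed a); heap: [0-46 FREE]
Op 3: b = malloc(13) -> b = 0; heap: [0-12 ALLOC][13-46 FREE]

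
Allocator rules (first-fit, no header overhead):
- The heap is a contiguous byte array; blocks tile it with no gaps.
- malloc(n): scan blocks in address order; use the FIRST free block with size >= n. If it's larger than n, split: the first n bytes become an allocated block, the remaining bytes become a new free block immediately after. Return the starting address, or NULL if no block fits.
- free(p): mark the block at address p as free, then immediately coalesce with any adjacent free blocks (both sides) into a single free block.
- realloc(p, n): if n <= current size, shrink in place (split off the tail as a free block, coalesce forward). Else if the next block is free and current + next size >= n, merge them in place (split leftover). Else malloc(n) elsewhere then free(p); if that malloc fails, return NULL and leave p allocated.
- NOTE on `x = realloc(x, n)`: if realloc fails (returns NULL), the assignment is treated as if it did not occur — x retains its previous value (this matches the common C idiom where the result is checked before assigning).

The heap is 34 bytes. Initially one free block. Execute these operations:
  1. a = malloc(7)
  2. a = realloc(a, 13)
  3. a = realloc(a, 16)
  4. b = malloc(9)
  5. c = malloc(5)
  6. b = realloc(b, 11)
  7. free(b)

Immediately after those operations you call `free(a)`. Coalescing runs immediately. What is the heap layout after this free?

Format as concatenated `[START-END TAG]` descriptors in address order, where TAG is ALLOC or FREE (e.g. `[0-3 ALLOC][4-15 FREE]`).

Answer: [0-24 FREE][25-29 ALLOC][30-33 FREE]

Derivation:
Op 1: a = malloc(7) -> a = 0; heap: [0-6 ALLOC][7-33 FREE]
Op 2: a = realloc(a, 13) -> a = 0; heap: [0-12 ALLOC][13-33 FREE]
Op 3: a = realloc(a, 16) -> a = 0; heap: [0-15 ALLOC][16-33 FREE]
Op 4: b = malloc(9) -> b = 16; heap: [0-15 ALLOC][16-24 ALLOC][25-33 FREE]
Op 5: c = malloc(5) -> c = 25; heap: [0-15 ALLOC][16-24 ALLOC][25-29 ALLOC][30-33 FREE]
Op 6: b = realloc(b, 11) -> NULL (b unchanged); heap: [0-15 ALLOC][16-24 ALLOC][25-29 ALLOC][30-33 FREE]
Op 7: free(b) -> (freed b); heap: [0-15 ALLOC][16-24 FREE][25-29 ALLOC][30-33 FREE]
free(a): a = 0 -> block [0-15 ALLOC]; mark free, coalesce with adjacent free neighbors -> [0-24 FREE][25-29 ALLOC][30-33 FREE]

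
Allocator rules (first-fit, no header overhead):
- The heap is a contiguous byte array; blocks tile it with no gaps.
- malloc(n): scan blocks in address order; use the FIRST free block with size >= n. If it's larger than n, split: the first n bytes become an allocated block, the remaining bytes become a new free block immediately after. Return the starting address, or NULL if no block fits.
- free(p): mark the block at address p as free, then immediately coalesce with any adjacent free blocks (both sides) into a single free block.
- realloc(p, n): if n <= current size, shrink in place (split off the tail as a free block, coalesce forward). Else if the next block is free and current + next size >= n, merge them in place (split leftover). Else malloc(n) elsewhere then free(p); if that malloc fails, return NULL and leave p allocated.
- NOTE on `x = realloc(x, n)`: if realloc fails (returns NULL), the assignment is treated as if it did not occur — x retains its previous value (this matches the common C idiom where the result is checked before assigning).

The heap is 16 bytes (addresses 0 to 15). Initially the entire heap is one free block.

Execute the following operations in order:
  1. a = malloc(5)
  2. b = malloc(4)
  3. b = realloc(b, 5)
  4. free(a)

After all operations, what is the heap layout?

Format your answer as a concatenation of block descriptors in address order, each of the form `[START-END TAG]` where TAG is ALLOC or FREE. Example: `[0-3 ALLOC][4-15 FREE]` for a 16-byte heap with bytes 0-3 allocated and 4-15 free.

Op 1: a = malloc(5) -> a = 0; heap: [0-4 ALLOC][5-15 FREE]
Op 2: b = malloc(4) -> b = 5; heap: [0-4 ALLOC][5-8 ALLOC][9-15 FREE]
Op 3: b = realloc(b, 5) -> b = 5; heap: [0-4 ALLOC][5-9 ALLOC][10-15 FREE]
Op 4: free(a) -> (freed a); heap: [0-4 FREE][5-9 ALLOC][10-15 FREE]

Answer: [0-4 FREE][5-9 ALLOC][10-15 FREE]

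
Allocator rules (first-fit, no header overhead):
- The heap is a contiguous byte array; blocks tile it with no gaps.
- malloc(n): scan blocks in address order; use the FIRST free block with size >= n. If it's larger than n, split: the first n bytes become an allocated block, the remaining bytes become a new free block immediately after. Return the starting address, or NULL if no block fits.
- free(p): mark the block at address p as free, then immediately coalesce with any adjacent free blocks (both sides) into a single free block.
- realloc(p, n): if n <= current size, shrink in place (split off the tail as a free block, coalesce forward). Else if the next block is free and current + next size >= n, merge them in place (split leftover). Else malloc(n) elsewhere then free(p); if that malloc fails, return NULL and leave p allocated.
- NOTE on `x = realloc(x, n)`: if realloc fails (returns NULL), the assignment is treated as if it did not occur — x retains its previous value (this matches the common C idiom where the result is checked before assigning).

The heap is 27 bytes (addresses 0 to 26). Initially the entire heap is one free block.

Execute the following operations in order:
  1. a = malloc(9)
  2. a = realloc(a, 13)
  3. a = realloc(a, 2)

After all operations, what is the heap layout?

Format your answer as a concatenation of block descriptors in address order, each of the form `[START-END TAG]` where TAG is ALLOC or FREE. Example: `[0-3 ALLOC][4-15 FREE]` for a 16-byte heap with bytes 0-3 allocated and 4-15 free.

Op 1: a = malloc(9) -> a = 0; heap: [0-8 ALLOC][9-26 FREE]
Op 2: a = realloc(a, 13) -> a = 0; heap: [0-12 ALLOC][13-26 FREE]
Op 3: a = realloc(a, 2) -> a = 0; heap: [0-1 ALLOC][2-26 FREE]

Answer: [0-1 ALLOC][2-26 FREE]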